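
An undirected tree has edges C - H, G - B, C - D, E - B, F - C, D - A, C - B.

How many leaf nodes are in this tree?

5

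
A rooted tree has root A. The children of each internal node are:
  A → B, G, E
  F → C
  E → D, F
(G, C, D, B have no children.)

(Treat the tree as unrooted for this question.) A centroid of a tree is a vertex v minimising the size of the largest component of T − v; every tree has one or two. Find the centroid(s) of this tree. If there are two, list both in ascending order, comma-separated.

E

Removing E splits the tree into components of sizes 3, 2, 1; the largest is 3 ≤ ⌊7/2⌋ = 3.
No neighbour of E does as well, so E is the unique centroid.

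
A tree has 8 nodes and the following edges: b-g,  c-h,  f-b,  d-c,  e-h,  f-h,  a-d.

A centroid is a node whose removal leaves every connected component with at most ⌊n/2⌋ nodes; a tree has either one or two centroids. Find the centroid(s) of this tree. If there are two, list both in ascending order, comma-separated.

If h is removed the pieces have sizes 3, 3, 1, all ≤ ⌊8/2⌋ = 4.
No neighbour of h does as well, so h is the unique centroid.

h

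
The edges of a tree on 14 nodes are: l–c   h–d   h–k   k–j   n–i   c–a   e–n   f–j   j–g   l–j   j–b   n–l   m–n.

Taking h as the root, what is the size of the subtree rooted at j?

The subtree rooted at j contains: j, f, l, g, b, n, c, m, e, i, a — 11 nodes.

11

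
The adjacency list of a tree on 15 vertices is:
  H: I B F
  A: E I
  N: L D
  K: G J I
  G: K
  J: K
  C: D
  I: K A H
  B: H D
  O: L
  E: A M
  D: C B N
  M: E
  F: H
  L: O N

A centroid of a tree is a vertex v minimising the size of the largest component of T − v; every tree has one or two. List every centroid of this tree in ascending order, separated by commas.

If H is removed the pieces have sizes 7, 6, 1, all ≤ ⌊15/2⌋ = 7.
Every other node leaves some component of size > 7, so the centroid is unique.

H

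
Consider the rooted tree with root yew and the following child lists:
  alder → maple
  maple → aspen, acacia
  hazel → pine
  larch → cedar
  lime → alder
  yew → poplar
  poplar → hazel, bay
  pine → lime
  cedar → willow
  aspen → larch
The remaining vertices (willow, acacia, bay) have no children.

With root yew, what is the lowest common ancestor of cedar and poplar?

poplar

Path cedar→root: cedar larch aspen maple alder lime pine hazel poplar yew; path poplar→root: poplar yew.
First common node: poplar.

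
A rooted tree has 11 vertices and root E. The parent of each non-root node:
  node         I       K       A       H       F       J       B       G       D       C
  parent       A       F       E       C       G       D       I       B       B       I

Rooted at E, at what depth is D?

4

E – A – I – B – D — 4 edges.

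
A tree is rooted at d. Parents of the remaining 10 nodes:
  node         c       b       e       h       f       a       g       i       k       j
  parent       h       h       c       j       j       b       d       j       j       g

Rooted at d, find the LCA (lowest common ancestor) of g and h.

g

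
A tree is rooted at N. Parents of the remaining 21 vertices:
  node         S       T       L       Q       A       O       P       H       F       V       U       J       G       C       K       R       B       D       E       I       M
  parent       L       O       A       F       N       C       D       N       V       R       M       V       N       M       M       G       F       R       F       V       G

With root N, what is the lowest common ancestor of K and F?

Path K→root: K M G N; path F→root: F V R G N.
First common node: G.

G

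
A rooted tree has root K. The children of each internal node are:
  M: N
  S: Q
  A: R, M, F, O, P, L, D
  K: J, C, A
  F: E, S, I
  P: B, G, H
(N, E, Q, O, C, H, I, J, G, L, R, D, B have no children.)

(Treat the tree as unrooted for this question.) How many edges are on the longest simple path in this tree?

Starting from Q, a farthest node is B at distance 5.
One longest path: Q - S - F - A - P - B.
So the diameter is 5.

5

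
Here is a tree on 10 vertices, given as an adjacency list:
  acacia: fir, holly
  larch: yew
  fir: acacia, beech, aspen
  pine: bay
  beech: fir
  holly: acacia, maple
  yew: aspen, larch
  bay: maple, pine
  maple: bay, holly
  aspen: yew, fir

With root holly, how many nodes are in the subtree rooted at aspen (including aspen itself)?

aspen's subtree: {aspen, yew, larch}, size 3.

3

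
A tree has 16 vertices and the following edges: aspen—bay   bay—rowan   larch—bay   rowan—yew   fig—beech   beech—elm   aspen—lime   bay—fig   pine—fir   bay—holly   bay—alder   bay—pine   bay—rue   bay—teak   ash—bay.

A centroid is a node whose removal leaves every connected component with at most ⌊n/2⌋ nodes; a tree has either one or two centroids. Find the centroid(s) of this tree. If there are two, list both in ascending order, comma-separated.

bay

Removing bay splits the tree into components of sizes 3, 2, 2, 2, 1, 1, 1, 1, 1, 1; the largest is 3 ≤ ⌊16/2⌋ = 8.
Every other node leaves some component of size > 8, so the centroid is unique.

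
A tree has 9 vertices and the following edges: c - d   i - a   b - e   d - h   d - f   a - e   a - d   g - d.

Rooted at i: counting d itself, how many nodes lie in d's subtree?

Descendants of d (including itself): d, g, h, c, f. That's 5.

5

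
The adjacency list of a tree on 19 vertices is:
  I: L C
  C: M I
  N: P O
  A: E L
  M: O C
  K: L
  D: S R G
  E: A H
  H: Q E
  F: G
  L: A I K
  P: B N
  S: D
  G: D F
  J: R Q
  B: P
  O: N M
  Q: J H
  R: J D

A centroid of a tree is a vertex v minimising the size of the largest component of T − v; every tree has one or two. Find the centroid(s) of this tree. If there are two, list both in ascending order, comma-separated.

A

If A is removed the pieces have sizes 9, 9, all ≤ ⌊19/2⌋ = 9.
Every other node leaves some component of size > 9, so the centroid is unique.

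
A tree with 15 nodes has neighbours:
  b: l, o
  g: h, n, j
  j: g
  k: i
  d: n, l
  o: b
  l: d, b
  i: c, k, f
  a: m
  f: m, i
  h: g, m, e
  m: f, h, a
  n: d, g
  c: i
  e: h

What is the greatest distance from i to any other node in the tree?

A farthest node from i is o.
The path i–f–m–h–g–n–d–l–b–o has 9 edges.

9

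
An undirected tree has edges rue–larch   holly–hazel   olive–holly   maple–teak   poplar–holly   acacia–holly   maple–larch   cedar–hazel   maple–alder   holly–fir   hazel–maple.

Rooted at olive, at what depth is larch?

4

Climbing from larch to the root: larch – maple – hazel – holly – olive. That's 4 steps.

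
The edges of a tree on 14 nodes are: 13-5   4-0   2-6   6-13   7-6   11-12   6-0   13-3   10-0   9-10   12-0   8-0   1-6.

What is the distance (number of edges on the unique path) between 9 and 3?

5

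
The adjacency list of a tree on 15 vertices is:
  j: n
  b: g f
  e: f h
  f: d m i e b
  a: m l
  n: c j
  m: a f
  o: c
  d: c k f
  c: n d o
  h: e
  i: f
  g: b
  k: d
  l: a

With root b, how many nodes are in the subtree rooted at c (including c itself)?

4

Descendants of c (including itself): c, n, o, j. That's 4.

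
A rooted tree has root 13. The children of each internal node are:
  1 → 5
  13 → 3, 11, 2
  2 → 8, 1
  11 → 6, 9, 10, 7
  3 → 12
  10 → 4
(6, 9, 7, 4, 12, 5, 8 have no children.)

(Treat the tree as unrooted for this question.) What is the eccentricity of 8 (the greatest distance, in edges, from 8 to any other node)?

The node farthest from 8 is 4, via 8–2–13–11–10–4 — 5 edges.

5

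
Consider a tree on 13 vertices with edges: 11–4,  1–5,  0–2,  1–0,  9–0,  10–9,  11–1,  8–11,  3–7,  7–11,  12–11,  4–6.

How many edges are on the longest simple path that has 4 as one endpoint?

A farthest node from 4 is 10.
The path 4–11–1–0–9–10 has 5 edges.

5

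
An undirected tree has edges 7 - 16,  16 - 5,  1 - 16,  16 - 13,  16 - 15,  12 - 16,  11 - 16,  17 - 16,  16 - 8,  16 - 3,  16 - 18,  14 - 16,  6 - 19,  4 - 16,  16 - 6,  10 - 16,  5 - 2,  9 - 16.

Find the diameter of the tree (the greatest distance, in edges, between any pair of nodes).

4

A longest path is 2-5-16-6-19, with 4 edges.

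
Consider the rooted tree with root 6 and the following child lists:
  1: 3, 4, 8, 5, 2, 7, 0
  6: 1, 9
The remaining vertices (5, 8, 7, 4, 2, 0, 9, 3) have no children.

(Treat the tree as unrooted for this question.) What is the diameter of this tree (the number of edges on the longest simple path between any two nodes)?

3

A longest path is 9 – 6 – 1 – 3, with 3 edges.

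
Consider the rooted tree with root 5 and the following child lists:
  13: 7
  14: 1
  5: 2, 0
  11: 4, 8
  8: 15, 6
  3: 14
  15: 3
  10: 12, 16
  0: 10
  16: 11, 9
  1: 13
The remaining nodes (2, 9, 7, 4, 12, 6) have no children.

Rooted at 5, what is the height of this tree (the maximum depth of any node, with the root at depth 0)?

11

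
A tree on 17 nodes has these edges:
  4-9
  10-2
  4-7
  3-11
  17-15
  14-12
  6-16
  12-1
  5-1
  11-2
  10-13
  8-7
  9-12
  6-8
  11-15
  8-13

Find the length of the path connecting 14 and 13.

6

Walking from 14: 14 - 12 - 9 - 4 - 7 - 8 - 13. Length 6.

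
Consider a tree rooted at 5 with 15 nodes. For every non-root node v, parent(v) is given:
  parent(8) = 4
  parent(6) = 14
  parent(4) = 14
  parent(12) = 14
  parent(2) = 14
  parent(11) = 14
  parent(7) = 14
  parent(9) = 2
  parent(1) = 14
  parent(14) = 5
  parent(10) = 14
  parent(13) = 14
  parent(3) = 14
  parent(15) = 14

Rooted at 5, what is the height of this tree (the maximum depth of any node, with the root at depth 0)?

3

8 sits deepest: 5 – 14 – 4 – 8 — 3 edges from the root.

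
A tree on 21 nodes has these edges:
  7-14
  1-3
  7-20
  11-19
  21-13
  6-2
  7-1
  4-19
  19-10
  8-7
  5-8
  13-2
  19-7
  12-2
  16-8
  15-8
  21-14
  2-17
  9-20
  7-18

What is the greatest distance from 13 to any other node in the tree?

5

Distances from 13 peak at 5, attained at 10 (9, 11, 16, 15, 5, 4, 3 also at distance 5).
13 – 21 – 14 – 7 – 19 – 10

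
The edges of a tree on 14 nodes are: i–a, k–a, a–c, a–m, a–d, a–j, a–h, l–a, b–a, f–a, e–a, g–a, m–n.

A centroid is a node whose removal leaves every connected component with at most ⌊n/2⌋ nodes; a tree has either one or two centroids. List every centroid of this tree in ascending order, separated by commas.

a

Delete a: the remaining components have sizes 2, 1, 1, 1, 1, 1, 1, 1, 1, 1, 1, 1. Max 2 ≤ 7, so a is a centroid.
Every other node leaves some component of size > 7, so the centroid is unique.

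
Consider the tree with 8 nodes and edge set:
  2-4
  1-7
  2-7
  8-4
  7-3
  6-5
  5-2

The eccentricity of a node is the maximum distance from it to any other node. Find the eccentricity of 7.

The node farthest from 7 is 8 (6 also at distance 3), via 7-2-4-8 — 3 edges.

3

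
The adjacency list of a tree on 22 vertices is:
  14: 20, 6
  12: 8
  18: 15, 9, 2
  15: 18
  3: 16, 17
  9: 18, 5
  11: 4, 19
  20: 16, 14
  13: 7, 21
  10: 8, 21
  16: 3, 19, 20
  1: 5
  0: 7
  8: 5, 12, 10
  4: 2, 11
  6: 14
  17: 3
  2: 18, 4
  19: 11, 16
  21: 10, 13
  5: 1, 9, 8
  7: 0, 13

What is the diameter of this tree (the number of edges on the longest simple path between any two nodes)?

A longest path is 6–14–20–16–19–11–4–2–18–9–5–8–10–21–13–7–0, with 16 edges.

16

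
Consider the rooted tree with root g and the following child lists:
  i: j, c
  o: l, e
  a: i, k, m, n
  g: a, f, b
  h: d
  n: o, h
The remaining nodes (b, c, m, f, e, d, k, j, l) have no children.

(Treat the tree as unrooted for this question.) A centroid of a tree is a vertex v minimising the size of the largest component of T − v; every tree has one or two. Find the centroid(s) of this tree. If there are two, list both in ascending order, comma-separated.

a

If a is removed the pieces have sizes 6, 3, 3, 1, 1, all ≤ ⌊15/2⌋ = 7.
No neighbour of a does as well, so a is the unique centroid.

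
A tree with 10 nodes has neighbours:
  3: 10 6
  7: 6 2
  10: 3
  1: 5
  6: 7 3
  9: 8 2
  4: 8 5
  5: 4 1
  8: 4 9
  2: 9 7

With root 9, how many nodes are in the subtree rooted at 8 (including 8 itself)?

4

Descendants of 8 (including itself): 8, 4, 5, 1. That's 4.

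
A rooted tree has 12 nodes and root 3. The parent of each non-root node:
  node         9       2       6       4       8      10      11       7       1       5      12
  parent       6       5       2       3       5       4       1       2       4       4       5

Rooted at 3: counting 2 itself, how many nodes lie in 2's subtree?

4

2's subtree: {2, 6, 7, 9}, size 4.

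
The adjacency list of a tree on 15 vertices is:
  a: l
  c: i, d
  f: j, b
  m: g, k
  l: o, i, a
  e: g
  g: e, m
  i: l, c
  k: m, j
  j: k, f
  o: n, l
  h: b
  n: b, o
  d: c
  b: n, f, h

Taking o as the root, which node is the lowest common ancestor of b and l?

Path b→root: b n o; path l→root: l o.
First common node: o.

o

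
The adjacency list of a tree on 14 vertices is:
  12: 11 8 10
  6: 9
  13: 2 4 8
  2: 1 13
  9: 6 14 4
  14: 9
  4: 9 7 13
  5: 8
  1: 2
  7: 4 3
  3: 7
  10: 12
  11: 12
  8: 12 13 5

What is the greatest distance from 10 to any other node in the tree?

Distances from 10 peak at 6, attained at 6 (3, 14 also at distance 6).
10-12-8-13-4-9-6

6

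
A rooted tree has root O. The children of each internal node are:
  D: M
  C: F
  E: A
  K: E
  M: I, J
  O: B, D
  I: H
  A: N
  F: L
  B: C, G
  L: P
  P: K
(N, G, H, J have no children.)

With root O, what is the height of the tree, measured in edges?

9

The longest root-to-leaf path is O-B-C-F-L-P-K-E-A-N (9 edges).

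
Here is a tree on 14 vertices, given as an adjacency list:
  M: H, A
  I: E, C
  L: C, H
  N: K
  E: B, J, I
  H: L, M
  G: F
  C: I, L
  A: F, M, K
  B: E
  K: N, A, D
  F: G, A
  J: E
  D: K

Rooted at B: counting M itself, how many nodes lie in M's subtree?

7

M's subtree: {M, A, K, F, N, D, G}, size 7.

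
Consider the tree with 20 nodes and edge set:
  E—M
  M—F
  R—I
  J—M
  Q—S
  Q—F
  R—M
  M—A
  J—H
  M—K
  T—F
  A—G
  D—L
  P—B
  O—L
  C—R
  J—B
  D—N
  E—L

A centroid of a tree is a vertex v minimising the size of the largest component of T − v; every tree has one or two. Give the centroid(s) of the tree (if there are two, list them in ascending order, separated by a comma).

Delete M: the remaining components have sizes 5, 4, 4, 3, 2, 1. Max 5 ≤ 10, so M is a centroid.
No neighbour of M does as well, so M is the unique centroid.

M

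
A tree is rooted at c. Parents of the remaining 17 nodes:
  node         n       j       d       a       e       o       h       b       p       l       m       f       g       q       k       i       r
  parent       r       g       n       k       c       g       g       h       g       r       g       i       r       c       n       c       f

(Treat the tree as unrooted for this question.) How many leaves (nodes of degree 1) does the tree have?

10

Degree-1 nodes: a, b, d, e, j, l, m, o, p, q — 10 of them.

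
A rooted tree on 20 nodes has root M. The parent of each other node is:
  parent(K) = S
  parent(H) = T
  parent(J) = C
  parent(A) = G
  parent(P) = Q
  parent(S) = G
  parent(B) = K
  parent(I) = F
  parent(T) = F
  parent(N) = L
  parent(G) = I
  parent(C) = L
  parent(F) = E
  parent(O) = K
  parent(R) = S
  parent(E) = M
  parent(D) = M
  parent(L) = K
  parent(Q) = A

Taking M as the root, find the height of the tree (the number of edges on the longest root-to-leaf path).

The longest root-to-leaf path is M → E → F → I → G → S → K → L → C → J (9 edges).

9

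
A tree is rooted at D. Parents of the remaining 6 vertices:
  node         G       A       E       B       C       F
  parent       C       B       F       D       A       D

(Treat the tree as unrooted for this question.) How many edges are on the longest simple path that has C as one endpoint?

5

A farthest node from C is E.
The path C-A-B-D-F-E has 5 edges.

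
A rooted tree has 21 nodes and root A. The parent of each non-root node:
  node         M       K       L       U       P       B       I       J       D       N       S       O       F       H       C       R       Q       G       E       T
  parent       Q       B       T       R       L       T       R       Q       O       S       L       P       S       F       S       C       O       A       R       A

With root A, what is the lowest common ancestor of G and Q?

A

Ancestors of G (toward the root): G, A.
Ancestors of Q: Q, O, P, L, T, A.
The deepest node appearing in both lists is A.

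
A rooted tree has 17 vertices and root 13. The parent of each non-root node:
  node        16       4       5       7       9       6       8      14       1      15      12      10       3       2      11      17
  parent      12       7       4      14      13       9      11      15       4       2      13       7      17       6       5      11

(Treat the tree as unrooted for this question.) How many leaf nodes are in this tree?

5

The leaves are 1, 3, 8, 10, 16.
That is 5 leaves.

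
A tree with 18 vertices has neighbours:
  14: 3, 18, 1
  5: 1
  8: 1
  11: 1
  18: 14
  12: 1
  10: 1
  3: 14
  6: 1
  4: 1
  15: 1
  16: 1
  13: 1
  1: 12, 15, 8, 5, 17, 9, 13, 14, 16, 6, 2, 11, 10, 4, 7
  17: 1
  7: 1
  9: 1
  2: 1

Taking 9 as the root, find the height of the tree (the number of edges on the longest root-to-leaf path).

3

3 sits deepest: 9–1–14–3 — 3 edges from the root.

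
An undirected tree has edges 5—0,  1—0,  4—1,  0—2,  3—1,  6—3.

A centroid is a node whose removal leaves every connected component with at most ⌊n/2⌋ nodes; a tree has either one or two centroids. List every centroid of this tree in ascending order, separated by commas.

If 1 is removed the pieces have sizes 3, 2, 1, all ≤ ⌊7/2⌋ = 3.
Every other node leaves some component of size > 3, so the centroid is unique.

1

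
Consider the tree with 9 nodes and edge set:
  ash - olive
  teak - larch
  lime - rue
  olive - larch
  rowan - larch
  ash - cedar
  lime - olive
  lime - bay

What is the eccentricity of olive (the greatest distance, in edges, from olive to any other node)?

2

A farthest node from olive is teak (bay, rue, cedar, rowan also at distance 2).
The path olive-larch-teak has 2 edges.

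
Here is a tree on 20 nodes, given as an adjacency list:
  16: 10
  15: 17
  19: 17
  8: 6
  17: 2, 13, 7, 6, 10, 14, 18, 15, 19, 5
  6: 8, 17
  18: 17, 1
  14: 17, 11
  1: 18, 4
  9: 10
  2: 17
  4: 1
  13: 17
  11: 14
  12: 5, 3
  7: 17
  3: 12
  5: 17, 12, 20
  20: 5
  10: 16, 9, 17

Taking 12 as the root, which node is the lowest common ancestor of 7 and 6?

17

7's ancestor chain is 7, 17, 5, 12 and 6's is 6, 17, 5, 12; they first meet at 17.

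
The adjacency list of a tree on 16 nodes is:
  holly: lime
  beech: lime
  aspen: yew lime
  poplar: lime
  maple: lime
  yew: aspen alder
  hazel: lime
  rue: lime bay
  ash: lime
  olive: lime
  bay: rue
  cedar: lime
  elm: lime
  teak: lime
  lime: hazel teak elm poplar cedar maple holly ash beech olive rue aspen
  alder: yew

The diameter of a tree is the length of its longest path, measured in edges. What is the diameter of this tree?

A longest path is alder – yew – aspen – lime – rue – bay, with 5 edges.

5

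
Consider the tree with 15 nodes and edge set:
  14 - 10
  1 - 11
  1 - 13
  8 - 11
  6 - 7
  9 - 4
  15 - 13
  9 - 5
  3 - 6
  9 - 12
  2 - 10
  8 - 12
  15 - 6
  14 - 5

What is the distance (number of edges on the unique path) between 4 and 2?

The path is 4 – 9 – 5 – 14 – 10 – 2, which has 5 edges.

5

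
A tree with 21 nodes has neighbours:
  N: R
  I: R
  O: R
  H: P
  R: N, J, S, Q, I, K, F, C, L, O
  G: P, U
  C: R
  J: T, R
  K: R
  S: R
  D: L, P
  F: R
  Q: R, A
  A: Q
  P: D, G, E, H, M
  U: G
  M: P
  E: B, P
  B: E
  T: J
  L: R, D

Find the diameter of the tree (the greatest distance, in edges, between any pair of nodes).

Starting from U, a farthest node is A at distance 7.
One longest path: U - G - P - D - L - R - Q - A.
So the diameter is 7.

7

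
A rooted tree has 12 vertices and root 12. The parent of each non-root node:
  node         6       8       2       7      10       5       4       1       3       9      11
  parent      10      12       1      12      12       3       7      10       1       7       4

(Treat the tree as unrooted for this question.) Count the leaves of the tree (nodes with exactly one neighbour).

Degree-1 nodes: 2, 5, 6, 8, 9, 11 — 6 of them.

6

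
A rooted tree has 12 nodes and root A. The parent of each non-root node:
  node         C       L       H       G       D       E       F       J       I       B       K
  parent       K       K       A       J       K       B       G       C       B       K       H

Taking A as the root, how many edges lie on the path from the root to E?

4

Climbing from E to the root: E → B → K → H → A. That's 4 steps.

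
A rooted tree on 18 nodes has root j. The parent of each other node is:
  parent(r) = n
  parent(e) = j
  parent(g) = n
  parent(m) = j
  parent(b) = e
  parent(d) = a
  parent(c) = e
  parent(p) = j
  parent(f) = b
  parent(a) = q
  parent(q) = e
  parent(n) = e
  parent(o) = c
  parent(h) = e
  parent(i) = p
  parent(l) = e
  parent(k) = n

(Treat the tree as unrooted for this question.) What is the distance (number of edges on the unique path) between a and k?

4

a – q – e – n – k: 4 edges.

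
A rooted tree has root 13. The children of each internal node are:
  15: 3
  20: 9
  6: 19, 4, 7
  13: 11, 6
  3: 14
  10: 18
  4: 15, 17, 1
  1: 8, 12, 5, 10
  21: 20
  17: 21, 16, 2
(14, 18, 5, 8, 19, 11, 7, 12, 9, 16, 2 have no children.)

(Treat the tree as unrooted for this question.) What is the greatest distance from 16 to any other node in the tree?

Distances from 16 peak at 5, attained at 11 (14, 18 also at distance 5).
16–17–4–6–13–11

5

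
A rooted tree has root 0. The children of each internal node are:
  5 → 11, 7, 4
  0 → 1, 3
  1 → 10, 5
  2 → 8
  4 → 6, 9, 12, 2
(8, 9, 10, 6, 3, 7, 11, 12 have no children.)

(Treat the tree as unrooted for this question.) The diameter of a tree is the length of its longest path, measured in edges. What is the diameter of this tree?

6

Starting from 3, a farthest node is 8 at distance 6.
One longest path: 3 – 0 – 1 – 5 – 4 – 2 – 8.
So the diameter is 6.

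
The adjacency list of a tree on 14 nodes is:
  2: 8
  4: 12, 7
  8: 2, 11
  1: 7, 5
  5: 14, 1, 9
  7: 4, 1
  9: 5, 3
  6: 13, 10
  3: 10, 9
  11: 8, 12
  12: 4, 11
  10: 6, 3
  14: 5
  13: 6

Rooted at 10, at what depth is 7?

5

Climbing from 7 to the root: 7–1–5–9–3–10. That's 5 steps.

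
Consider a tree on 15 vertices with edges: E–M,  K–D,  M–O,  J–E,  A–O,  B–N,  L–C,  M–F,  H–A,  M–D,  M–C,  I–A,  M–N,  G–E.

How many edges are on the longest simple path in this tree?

A longest path is I–A–O–M–D–K, with 5 edges.

5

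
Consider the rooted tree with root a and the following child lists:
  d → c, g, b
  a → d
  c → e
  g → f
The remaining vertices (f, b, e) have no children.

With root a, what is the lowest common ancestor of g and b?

d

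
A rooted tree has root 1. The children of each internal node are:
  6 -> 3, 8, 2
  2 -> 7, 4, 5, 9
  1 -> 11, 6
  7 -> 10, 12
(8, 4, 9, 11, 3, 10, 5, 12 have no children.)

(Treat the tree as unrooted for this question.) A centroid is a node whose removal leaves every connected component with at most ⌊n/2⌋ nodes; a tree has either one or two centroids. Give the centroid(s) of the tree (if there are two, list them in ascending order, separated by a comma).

2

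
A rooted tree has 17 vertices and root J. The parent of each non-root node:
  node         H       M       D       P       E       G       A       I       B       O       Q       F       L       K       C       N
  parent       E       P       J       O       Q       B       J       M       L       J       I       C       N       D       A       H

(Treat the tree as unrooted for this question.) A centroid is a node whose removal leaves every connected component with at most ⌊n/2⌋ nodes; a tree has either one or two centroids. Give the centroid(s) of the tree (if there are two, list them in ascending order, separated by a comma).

Removing M splits the tree into components of sizes 8, 8; the largest is 8 ≤ ⌊17/2⌋ = 8.
No neighbour of M does as well, so M is the unique centroid.

M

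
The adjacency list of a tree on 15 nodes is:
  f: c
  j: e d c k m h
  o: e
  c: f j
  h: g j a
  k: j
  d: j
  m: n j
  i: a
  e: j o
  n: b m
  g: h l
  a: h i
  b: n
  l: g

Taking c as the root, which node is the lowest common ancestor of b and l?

j

Ancestors of b (toward the root): b, n, m, j, c.
Ancestors of l: l, g, h, j, c.
The deepest node appearing in both lists is j.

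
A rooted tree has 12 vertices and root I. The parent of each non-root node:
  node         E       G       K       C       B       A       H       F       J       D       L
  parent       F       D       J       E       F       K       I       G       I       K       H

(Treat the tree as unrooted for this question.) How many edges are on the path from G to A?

3

Walking from G: G–D–K–A. Length 3.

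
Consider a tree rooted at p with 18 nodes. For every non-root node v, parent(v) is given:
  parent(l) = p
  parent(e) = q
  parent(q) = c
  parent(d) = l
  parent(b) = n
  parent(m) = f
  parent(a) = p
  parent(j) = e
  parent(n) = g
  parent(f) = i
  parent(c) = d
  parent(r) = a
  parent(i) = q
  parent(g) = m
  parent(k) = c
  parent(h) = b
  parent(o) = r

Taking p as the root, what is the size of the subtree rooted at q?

10

q's subtree: {q, i, e, f, j, m, g, n, b, h}, size 10.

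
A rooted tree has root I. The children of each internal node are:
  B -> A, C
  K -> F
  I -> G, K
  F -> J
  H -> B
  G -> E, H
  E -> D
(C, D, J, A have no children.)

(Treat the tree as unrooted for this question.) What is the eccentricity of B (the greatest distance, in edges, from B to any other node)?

6

Distances from B peak at 6, attained at J.
B–H–G–I–K–F–J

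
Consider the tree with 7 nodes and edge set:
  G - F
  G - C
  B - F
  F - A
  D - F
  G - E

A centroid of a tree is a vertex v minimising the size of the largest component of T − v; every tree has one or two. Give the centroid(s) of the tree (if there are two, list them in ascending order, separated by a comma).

F

Removing F splits the tree into components of sizes 3, 1, 1, 1; the largest is 3 ≤ ⌊7/2⌋ = 3.
Every other node leaves some component of size > 3, so the centroid is unique.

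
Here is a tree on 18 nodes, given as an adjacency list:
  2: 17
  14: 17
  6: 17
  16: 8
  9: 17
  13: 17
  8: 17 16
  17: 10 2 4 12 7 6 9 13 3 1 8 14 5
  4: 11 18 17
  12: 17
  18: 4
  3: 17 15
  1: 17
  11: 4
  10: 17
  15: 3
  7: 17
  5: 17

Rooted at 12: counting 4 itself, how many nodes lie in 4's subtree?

4's subtree: {4, 11, 18}, size 3.

3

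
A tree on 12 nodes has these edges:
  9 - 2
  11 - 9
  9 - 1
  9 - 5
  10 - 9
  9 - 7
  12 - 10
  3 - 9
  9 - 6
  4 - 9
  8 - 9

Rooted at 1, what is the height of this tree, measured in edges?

3

12 sits deepest: 1 – 9 – 10 – 12 — 3 edges from the root.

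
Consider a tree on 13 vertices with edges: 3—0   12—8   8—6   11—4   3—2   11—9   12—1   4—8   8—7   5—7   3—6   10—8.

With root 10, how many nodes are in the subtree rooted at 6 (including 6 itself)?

Descendants of 6 (including itself): 6, 3, 0, 2. That's 4.

4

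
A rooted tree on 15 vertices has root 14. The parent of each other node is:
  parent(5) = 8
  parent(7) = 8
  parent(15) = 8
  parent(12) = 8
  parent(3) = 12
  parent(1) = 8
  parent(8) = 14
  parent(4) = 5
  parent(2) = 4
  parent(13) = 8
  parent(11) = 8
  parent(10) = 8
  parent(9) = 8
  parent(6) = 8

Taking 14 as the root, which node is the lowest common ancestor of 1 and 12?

Path 1→root: 1 8 14; path 12→root: 12 8 14.
First common node: 8.

8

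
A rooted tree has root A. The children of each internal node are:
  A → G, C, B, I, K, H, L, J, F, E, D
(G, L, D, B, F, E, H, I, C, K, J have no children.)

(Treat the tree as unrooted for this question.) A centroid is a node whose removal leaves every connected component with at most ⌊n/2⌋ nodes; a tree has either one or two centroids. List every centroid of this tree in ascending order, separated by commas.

A

Delete A: the remaining components have sizes 1, 1, 1, 1, 1, 1, 1, 1, 1, 1, 1. Max 1 ≤ 6, so A is a centroid.
No neighbour of A does as well, so A is the unique centroid.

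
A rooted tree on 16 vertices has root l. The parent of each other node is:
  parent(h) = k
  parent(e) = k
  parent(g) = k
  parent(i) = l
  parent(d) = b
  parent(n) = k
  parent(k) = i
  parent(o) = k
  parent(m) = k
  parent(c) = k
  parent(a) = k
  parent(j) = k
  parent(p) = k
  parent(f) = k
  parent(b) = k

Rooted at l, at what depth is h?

3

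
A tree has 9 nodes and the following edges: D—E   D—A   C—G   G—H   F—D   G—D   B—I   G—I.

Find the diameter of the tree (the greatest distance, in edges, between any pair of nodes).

4

Starting from B, a farthest node is E at distance 4.
One longest path: B–I–G–D–E.
So the diameter is 4.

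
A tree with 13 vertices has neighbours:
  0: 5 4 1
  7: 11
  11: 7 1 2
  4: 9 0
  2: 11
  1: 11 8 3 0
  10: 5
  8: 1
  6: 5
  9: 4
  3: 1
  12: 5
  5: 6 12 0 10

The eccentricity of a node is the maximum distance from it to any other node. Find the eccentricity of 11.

4

The node farthest from 11 is 6 (10, 12, 9 also at distance 4), via 11 – 1 – 0 – 5 – 6 — 4 edges.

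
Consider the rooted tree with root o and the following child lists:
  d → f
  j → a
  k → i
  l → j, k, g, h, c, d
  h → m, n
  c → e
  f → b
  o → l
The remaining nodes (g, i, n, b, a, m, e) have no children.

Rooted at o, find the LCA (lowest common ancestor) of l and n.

l

Path l→root: l o; path n→root: n h l o.
First common node: l.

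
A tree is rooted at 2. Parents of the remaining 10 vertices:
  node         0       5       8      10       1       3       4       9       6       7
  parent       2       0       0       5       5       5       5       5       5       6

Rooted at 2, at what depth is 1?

3

Path from 2 to 1: 2–0–5–1, which has 3 edges.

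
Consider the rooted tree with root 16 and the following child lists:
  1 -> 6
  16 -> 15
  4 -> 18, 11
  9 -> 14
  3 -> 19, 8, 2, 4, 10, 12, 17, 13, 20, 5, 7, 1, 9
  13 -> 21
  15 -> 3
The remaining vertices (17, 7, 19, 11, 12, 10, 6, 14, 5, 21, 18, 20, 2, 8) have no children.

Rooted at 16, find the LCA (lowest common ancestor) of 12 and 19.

3

Ancestors of 12 (toward the root): 12, 3, 15, 16.
Ancestors of 19: 19, 3, 15, 16.
The deepest node appearing in both lists is 3.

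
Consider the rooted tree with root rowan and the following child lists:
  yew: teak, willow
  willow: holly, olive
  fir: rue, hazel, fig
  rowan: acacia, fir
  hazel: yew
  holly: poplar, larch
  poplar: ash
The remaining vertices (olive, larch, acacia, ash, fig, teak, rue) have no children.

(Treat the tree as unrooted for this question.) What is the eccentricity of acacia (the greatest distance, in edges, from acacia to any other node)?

Distances from acacia peak at 8, attained at ash.
acacia-rowan-fir-hazel-yew-willow-holly-poplar-ash

8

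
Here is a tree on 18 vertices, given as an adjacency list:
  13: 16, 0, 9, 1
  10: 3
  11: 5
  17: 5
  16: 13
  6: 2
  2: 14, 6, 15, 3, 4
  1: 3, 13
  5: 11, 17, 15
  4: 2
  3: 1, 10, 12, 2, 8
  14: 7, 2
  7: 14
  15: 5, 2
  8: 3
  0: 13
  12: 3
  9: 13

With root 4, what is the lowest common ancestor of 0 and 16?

13

Ancestors of 0 (toward the root): 0, 13, 1, 3, 2, 4.
Ancestors of 16: 16, 13, 1, 3, 2, 4.
The deepest node appearing in both lists is 13.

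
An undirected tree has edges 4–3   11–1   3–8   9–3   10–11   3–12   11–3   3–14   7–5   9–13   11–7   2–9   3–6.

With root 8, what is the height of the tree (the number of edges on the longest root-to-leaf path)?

The longest root-to-leaf path is 8–3–11–7–5 (4 edges).

4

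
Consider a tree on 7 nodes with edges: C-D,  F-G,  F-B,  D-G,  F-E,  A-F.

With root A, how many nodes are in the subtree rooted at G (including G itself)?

G's subtree: {G, D, C}, size 3.

3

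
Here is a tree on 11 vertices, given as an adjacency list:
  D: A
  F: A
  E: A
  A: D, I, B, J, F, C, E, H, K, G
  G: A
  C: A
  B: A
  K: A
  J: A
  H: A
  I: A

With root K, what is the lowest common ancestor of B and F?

A

B's ancestor chain is B, A, K and F's is F, A, K; they first meet at A.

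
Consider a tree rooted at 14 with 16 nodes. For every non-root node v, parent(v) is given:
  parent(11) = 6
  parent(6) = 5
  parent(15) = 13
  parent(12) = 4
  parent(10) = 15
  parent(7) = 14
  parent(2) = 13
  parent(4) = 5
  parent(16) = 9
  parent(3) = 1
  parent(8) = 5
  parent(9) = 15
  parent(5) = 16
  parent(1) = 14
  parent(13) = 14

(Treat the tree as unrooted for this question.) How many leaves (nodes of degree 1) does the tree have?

7

The leaves are 2, 3, 7, 8, 10, 11, 12.
That is 7 leaves.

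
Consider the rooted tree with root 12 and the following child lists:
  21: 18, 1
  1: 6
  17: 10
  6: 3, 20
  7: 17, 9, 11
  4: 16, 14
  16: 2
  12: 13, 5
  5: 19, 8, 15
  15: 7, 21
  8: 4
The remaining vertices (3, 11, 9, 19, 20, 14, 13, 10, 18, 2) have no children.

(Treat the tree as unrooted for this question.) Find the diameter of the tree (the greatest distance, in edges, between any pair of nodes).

9

BFS from 2 reaches 3 last, at distance 9; BFS from 3 confirms no node is farther.
Path: 2–16–4–8–5–15–21–1–6–3.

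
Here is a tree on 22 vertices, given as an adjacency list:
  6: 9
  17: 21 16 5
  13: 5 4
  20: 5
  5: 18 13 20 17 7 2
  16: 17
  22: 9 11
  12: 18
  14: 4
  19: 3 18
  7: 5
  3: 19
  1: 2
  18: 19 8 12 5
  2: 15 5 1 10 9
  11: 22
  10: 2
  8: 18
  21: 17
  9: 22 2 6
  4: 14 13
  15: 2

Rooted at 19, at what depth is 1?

Climbing from 1 to the root: 1–2–5–18–19. That's 4 steps.

4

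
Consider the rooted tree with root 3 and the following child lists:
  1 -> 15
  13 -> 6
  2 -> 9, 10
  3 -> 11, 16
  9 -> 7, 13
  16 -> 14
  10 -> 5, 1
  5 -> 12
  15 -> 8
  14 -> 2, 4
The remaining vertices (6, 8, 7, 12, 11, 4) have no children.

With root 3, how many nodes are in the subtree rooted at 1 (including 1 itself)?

Descendants of 1 (including itself): 1, 15, 8. That's 3.

3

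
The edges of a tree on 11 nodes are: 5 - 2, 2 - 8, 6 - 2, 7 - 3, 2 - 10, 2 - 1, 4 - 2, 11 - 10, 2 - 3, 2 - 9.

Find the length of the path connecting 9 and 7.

3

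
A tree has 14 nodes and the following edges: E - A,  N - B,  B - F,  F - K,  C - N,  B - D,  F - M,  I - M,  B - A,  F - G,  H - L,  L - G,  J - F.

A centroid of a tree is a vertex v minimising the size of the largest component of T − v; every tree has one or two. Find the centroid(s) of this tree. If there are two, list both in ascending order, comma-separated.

If F is removed the pieces have sizes 6, 3, 2, 1, 1, all ≤ ⌊14/2⌋ = 7.
Every other node leaves some component of size > 7, so the centroid is unique.

F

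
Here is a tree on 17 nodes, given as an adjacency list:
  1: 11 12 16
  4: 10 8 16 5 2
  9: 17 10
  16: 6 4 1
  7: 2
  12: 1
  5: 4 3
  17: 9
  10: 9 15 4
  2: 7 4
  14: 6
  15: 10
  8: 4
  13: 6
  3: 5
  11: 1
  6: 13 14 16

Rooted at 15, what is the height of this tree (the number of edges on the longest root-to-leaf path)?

5

The longest root-to-leaf path is 15 → 10 → 4 → 16 → 1 → 12 (5 edges).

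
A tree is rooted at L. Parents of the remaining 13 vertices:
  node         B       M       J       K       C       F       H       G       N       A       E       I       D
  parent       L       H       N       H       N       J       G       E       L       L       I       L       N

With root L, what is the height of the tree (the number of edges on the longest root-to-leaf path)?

5

M sits deepest: L–I–E–G–H–M — 5 edges from the root.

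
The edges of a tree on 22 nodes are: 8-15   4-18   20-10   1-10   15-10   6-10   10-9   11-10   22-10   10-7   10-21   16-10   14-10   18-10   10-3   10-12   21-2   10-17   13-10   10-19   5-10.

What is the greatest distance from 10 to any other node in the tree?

Distances from 10 peak at 2, attained at 2 (4, 8 also at distance 2).
10-21-2

2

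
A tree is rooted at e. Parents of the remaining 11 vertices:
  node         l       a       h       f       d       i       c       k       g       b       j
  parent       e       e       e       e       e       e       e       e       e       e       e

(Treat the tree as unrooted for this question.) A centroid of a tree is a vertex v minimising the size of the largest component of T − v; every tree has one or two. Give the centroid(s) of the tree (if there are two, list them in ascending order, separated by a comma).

e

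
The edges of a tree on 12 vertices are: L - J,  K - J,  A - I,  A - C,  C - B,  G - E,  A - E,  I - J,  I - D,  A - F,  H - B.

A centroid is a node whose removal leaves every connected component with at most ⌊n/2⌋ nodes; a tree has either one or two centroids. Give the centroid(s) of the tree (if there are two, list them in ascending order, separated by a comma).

Removing A splits the tree into components of sizes 5, 3, 2, 1; the largest is 5 ≤ ⌊12/2⌋ = 6.
Every other node leaves some component of size > 6, so the centroid is unique.

A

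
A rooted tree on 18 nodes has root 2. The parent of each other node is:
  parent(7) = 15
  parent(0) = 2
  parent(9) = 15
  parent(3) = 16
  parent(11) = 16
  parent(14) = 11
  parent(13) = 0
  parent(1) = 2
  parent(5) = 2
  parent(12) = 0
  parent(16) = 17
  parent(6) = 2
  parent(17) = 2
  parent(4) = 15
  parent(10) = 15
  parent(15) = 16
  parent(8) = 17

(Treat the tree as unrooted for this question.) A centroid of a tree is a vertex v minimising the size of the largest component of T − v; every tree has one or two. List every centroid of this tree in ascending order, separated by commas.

If 17 is removed the pieces have sizes 9, 7, 1, all ≤ ⌊18/2⌋ = 9.
Its neighbour 16 also leaves a largest component of size 9, so both are centroids.

16, 17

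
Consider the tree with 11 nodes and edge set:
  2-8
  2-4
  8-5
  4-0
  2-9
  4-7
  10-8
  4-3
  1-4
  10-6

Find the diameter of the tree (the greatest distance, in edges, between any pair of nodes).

BFS from 1 reaches 6 last, at distance 5; BFS from 6 confirms no node is farther.
Path: 1 – 4 – 2 – 8 – 10 – 6.

5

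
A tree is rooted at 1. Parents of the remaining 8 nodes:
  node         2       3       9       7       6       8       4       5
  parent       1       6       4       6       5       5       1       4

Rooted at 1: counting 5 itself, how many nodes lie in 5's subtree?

5

5's subtree: {5, 6, 8, 7, 3}, size 5.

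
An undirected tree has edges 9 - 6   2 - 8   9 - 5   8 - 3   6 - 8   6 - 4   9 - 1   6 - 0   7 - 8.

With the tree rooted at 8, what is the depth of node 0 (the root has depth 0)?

Climbing from 0 to the root: 0 – 6 – 8. That's 2 steps.

2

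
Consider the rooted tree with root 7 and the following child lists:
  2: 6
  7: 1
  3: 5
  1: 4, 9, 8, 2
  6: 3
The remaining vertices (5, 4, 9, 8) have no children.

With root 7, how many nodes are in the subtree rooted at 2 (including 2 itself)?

4

2's subtree: {2, 6, 3, 5}, size 4.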